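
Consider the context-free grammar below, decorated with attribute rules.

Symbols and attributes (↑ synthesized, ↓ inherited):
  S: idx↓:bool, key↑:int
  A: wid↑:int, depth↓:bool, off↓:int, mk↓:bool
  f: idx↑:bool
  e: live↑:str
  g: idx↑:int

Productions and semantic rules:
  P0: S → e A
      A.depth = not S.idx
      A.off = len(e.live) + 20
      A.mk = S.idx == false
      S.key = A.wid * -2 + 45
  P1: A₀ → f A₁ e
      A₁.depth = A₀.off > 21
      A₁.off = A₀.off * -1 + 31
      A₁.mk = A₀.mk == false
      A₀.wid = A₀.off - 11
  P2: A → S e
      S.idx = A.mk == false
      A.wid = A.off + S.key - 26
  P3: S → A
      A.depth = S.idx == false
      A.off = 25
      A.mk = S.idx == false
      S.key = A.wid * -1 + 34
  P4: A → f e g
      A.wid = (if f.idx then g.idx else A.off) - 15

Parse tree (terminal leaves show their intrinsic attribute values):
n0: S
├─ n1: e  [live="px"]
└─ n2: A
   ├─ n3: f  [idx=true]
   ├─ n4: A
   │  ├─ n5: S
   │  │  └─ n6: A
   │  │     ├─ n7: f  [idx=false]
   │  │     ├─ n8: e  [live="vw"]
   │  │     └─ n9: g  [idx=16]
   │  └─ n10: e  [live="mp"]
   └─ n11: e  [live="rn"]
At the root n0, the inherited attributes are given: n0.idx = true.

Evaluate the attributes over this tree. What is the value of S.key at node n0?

23

1. n0.idx = true  [given at root]
2. n1.live = "px"  [terminal]
3. n2.depth = false  [not S.idx]
4. n2.off = 22  [len(e.live) + 20]
5. n2.mk = false  [S.idx == false]
6. n3.idx = true  [terminal]
7. n4.depth = true  [A₀.off > 21]
8. n4.off = 9  [A₀.off * -1 + 31]
9. n4.mk = true  [A₀.mk == false]
10. n5.idx = false  [A.mk == false]
11. n6.depth = true  [S.idx == false]
12. n6.off = 25  [25]
13. n6.mk = true  [S.idx == false]
14. n7.idx = false  [terminal]
15. n8.live = "vw"  [terminal]
16. n9.idx = 16  [terminal]
17. n6.wid = 10  [(if f.idx then g.idx else A.off) - 15]
18. n5.key = 24  [A.wid * -1 + 34]
19. n10.live = "mp"  [terminal]
20. n4.wid = 7  [A.off + S.key - 26]
21. n11.live = "rn"  [terminal]
22. n2.wid = 11  [A₀.off - 11]
23. n0.key = 23  [A.wid * -2 + 45]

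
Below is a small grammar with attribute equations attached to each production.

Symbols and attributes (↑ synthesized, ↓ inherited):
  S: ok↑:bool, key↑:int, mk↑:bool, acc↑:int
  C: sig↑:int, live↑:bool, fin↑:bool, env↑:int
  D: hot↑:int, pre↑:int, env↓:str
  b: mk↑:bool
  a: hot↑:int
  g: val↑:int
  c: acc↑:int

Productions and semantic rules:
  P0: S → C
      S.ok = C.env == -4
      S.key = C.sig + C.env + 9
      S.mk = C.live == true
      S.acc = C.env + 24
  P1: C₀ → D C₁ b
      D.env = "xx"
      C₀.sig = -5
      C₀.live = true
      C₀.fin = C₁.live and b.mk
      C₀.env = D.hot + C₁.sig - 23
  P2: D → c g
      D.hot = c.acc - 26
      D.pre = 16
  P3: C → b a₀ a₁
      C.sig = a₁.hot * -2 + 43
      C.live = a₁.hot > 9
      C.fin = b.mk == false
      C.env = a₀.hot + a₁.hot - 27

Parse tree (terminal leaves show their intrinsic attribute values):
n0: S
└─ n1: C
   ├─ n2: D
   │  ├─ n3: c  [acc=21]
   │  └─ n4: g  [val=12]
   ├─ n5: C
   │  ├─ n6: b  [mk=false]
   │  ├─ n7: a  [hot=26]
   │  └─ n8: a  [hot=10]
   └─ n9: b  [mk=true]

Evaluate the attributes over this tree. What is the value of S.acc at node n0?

1. n2.env = "xx"  ["xx"]
2. n3.acc = 21  [terminal]
3. n4.val = 12  [terminal]
4. n2.hot = -5  [c.acc - 26]
5. n2.pre = 16  [16]
6. n6.mk = false  [terminal]
7. n7.hot = 26  [terminal]
8. n8.hot = 10  [terminal]
9. n5.sig = 23  [a₁.hot * -2 + 43]
10. n5.live = true  [a₁.hot > 9]
11. n5.fin = true  [b.mk == false]
12. n5.env = 9  [a₀.hot + a₁.hot - 27]
13. n9.mk = true  [terminal]
14. n1.sig = -5  [-5]
15. n1.live = true  [true]
16. n1.fin = true  [C₁.live and b.mk]
17. n1.env = -5  [D.hot + C₁.sig - 23]
18. n0.ok = false  [C.env == -4]
19. n0.key = -1  [C.sig + C.env + 9]
20. n0.mk = true  [C.live == true]
21. n0.acc = 19  [C.env + 24]

19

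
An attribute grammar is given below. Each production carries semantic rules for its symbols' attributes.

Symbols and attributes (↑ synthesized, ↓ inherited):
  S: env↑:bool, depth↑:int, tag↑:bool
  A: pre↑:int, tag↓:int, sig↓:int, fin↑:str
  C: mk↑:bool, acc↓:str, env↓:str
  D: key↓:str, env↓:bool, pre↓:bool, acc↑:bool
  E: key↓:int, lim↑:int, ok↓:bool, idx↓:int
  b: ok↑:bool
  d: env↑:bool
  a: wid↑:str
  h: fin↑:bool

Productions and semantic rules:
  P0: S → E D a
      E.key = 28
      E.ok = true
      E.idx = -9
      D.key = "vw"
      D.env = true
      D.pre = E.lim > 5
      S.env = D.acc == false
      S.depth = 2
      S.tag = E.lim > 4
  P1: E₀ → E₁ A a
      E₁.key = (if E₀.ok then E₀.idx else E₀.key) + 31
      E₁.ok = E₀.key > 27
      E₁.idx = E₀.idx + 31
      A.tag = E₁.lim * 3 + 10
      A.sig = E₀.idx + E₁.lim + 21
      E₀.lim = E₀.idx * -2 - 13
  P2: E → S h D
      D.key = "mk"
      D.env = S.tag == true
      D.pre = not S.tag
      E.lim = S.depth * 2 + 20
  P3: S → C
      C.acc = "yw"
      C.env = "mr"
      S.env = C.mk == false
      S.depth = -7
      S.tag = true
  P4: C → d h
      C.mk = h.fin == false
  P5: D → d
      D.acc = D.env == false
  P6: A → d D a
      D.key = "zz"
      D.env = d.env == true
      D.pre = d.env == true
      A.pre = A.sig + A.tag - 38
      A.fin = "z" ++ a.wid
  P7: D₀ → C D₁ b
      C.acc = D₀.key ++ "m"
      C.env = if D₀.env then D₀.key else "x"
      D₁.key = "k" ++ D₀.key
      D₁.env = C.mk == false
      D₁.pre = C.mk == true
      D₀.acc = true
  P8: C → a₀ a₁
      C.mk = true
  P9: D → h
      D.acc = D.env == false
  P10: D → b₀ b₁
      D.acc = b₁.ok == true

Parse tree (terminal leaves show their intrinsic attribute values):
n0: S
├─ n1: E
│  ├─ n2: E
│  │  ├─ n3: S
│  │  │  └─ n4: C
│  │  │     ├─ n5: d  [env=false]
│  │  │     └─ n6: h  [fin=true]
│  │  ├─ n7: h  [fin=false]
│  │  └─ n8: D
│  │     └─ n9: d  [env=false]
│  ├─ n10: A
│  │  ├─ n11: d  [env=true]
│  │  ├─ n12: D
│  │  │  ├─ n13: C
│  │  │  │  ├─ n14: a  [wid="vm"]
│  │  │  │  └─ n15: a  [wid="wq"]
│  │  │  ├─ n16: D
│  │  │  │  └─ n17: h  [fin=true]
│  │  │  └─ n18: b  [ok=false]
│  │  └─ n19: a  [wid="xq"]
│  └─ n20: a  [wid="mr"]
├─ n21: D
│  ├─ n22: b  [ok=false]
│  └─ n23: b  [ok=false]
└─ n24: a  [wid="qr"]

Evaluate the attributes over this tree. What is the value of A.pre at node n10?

1. n1.key = 28  [28]
2. n1.ok = true  [true]
3. n1.idx = -9  [-9]
4. n2.key = 22  [(if E₀.ok then E₀.idx else E₀.key) + 31]
5. n2.ok = true  [E₀.key > 27]
6. n2.idx = 22  [E₀.idx + 31]
7. n4.acc = "yw"  ["yw"]
8. n4.env = "mr"  ["mr"]
9. n5.env = false  [terminal]
10. n6.fin = true  [terminal]
11. n4.mk = false  [h.fin == false]
12. n3.env = true  [C.mk == false]
13. n3.depth = -7  [-7]
14. n3.tag = true  [true]
15. n7.fin = false  [terminal]
16. n8.key = "mk"  ["mk"]
17. n8.env = true  [S.tag == true]
18. n8.pre = false  [not S.tag]
19. n9.env = false  [terminal]
20. n8.acc = false  [D.env == false]
21. n2.lim = 6  [S.depth * 2 + 20]
22. n10.tag = 28  [E₁.lim * 3 + 10]
23. n10.sig = 18  [E₀.idx + E₁.lim + 21]
24. n11.env = true  [terminal]
25. n12.key = "zz"  ["zz"]
26. n12.env = true  [d.env == true]
27. n12.pre = true  [d.env == true]
28. n13.acc = "zzm"  [D₀.key ++ "m"]
29. n13.env = "zz"  [if D₀.env then D₀.key else "x"]
30. n14.wid = "vm"  [terminal]
31. n15.wid = "wq"  [terminal]
32. n13.mk = true  [true]
33. n16.key = "kzz"  ["k" ++ D₀.key]
34. n16.env = false  [C.mk == false]
35. n16.pre = true  [C.mk == true]
36. n17.fin = true  [terminal]
37. n16.acc = true  [D.env == false]
38. n18.ok = false  [terminal]
39. n12.acc = true  [true]
40. n19.wid = "xq"  [terminal]
41. n10.pre = 8  [A.sig + A.tag - 38]
42. n10.fin = "zxq"  ["z" ++ a.wid]
43. n20.wid = "mr"  [terminal]
44. n1.lim = 5  [E₀.idx * -2 - 13]
45. n21.key = "vw"  ["vw"]
46. n21.env = true  [true]
47. n21.pre = false  [E.lim > 5]
48. n22.ok = false  [terminal]
49. n23.ok = false  [terminal]
50. n21.acc = false  [b₁.ok == true]
51. n24.wid = "qr"  [terminal]
52. n0.env = true  [D.acc == false]
53. n0.depth = 2  [2]
54. n0.tag = true  [E.lim > 4]

8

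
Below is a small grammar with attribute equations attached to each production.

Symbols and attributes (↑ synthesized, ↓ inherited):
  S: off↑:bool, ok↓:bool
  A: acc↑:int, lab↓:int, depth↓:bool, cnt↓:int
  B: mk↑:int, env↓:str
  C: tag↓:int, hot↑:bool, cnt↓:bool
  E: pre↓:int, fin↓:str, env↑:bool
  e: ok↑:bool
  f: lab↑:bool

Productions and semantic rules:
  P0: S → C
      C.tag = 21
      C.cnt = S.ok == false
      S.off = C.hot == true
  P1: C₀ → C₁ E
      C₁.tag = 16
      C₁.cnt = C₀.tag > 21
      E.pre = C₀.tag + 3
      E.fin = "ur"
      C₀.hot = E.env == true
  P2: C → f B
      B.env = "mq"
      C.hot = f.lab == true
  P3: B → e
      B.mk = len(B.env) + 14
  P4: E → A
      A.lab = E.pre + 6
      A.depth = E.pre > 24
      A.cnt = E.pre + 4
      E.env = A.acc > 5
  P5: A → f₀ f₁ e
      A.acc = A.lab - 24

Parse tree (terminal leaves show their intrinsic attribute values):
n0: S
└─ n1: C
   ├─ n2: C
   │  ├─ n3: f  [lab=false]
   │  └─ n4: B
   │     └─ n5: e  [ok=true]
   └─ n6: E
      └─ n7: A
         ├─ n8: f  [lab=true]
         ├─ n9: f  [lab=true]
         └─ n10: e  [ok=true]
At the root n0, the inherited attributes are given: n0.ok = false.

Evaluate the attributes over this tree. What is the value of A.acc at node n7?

1. n0.ok = false  [given at root]
2. n1.tag = 21  [21]
3. n1.cnt = true  [S.ok == false]
4. n2.tag = 16  [16]
5. n2.cnt = false  [C₀.tag > 21]
6. n3.lab = false  [terminal]
7. n4.env = "mq"  ["mq"]
8. n5.ok = true  [terminal]
9. n4.mk = 16  [len(B.env) + 14]
10. n2.hot = false  [f.lab == true]
11. n6.pre = 24  [C₀.tag + 3]
12. n6.fin = "ur"  ["ur"]
13. n7.lab = 30  [E.pre + 6]
14. n7.depth = false  [E.pre > 24]
15. n7.cnt = 28  [E.pre + 4]
16. n8.lab = true  [terminal]
17. n9.lab = true  [terminal]
18. n10.ok = true  [terminal]
19. n7.acc = 6  [A.lab - 24]
20. n6.env = true  [A.acc > 5]
21. n1.hot = true  [E.env == true]
22. n0.off = true  [C.hot == true]

6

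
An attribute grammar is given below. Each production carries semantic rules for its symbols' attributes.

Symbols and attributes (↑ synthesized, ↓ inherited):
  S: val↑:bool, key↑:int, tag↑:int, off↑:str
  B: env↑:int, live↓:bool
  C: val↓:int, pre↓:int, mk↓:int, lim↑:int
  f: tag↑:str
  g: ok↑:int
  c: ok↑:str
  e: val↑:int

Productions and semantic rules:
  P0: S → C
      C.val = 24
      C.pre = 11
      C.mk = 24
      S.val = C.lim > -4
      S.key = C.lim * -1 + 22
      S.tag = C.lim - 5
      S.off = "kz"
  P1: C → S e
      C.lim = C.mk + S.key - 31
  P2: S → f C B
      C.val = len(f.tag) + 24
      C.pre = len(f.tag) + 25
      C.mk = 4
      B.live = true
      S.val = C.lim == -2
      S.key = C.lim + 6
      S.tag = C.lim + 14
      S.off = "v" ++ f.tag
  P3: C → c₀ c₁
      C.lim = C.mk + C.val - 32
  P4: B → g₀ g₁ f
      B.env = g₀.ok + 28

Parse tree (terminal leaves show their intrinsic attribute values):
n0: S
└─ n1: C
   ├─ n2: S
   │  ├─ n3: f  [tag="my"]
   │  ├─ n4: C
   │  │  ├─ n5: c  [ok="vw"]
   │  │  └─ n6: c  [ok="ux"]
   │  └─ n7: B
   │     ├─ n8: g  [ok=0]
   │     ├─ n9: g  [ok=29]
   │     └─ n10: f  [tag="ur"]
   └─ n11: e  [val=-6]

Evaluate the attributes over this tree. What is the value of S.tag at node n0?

1. n1.val = 24  [24]
2. n1.pre = 11  [11]
3. n1.mk = 24  [24]
4. n3.tag = "my"  [terminal]
5. n4.val = 26  [len(f.tag) + 24]
6. n4.pre = 27  [len(f.tag) + 25]
7. n4.mk = 4  [4]
8. n5.ok = "vw"  [terminal]
9. n6.ok = "ux"  [terminal]
10. n4.lim = -2  [C.mk + C.val - 32]
11. n7.live = true  [true]
12. n8.ok = 0  [terminal]
13. n9.ok = 29  [terminal]
14. n10.tag = "ur"  [terminal]
15. n7.env = 28  [g₀.ok + 28]
16. n2.val = true  [C.lim == -2]
17. n2.key = 4  [C.lim + 6]
18. n2.tag = 12  [C.lim + 14]
19. n2.off = "vmy"  ["v" ++ f.tag]
20. n11.val = -6  [terminal]
21. n1.lim = -3  [C.mk + S.key - 31]
22. n0.val = true  [C.lim > -4]
23. n0.key = 25  [C.lim * -1 + 22]
24. n0.tag = -8  [C.lim - 5]
25. n0.off = "kz"  ["kz"]

-8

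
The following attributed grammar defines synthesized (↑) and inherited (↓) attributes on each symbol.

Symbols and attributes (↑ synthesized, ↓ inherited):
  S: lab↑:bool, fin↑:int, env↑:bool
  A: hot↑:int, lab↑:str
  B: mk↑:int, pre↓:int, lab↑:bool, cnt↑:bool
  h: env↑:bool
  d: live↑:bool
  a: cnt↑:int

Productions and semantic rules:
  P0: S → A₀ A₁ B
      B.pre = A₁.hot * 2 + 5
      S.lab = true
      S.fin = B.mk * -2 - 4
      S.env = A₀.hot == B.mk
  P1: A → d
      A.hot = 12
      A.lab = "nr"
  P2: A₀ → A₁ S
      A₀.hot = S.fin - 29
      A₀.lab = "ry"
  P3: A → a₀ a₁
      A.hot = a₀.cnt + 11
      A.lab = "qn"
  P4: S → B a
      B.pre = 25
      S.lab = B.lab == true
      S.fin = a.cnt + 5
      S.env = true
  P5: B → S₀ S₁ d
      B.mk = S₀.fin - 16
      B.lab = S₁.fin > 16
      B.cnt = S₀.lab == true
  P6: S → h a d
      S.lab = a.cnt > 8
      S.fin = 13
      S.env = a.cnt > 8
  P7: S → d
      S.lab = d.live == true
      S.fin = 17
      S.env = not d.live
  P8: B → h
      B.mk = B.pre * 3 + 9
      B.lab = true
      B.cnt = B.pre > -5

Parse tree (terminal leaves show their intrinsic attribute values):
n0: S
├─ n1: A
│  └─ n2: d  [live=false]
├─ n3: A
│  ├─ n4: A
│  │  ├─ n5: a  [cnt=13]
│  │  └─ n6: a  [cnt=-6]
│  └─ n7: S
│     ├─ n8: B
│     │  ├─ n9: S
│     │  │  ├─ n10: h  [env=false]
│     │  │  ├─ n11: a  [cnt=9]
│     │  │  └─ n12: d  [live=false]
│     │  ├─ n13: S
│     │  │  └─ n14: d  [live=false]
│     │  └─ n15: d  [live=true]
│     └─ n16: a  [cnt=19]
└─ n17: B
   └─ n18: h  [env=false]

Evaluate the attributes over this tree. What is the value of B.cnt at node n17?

1. n2.live = false  [terminal]
2. n1.hot = 12  [12]
3. n1.lab = "nr"  ["nr"]
4. n5.cnt = 13  [terminal]
5. n6.cnt = -6  [terminal]
6. n4.hot = 24  [a₀.cnt + 11]
7. n4.lab = "qn"  ["qn"]
8. n8.pre = 25  [25]
9. n10.env = false  [terminal]
10. n11.cnt = 9  [terminal]
11. n12.live = false  [terminal]
12. n9.lab = true  [a.cnt > 8]
13. n9.fin = 13  [13]
14. n9.env = true  [a.cnt > 8]
15. n14.live = false  [terminal]
16. n13.lab = false  [d.live == true]
17. n13.fin = 17  [17]
18. n13.env = true  [not d.live]
19. n15.live = true  [terminal]
20. n8.mk = -3  [S₀.fin - 16]
21. n8.lab = true  [S₁.fin > 16]
22. n8.cnt = true  [S₀.lab == true]
23. n16.cnt = 19  [terminal]
24. n7.lab = true  [B.lab == true]
25. n7.fin = 24  [a.cnt + 5]
26. n7.env = true  [true]
27. n3.hot = -5  [S.fin - 29]
28. n3.lab = "ry"  ["ry"]
29. n17.pre = -5  [A₁.hot * 2 + 5]
30. n18.env = false  [terminal]
31. n17.mk = -6  [B.pre * 3 + 9]
32. n17.lab = true  [true]
33. n17.cnt = false  [B.pre > -5]
34. n0.lab = true  [true]
35. n0.fin = 8  [B.mk * -2 - 4]
36. n0.env = false  [A₀.hot == B.mk]

false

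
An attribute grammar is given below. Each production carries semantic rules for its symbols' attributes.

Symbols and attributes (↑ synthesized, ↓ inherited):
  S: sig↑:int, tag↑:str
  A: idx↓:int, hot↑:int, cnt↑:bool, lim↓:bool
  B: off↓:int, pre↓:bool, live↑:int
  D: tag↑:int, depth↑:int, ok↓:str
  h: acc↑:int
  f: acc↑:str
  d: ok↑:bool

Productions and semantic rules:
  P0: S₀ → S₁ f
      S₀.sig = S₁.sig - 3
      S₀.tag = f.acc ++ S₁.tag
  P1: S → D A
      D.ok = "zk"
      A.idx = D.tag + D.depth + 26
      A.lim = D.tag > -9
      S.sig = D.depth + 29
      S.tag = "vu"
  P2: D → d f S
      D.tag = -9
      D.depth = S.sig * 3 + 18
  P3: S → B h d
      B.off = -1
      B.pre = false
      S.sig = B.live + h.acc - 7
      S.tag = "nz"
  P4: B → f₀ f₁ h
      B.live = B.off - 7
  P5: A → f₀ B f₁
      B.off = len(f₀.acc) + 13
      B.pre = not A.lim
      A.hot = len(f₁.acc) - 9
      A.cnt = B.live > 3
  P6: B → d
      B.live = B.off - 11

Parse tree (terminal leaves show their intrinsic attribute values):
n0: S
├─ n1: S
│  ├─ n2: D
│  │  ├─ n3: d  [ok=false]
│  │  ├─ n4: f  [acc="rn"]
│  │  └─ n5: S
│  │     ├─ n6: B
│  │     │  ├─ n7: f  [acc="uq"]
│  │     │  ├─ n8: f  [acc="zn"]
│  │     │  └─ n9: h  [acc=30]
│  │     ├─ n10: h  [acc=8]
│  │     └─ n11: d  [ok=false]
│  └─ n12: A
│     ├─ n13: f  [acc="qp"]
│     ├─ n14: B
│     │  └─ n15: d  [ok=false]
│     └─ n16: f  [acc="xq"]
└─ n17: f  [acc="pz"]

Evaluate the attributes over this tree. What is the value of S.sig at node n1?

1. n2.ok = "zk"  ["zk"]
2. n3.ok = false  [terminal]
3. n4.acc = "rn"  [terminal]
4. n6.off = -1  [-1]
5. n6.pre = false  [false]
6. n7.acc = "uq"  [terminal]
7. n8.acc = "zn"  [terminal]
8. n9.acc = 30  [terminal]
9. n6.live = -8  [B.off - 7]
10. n10.acc = 8  [terminal]
11. n11.ok = false  [terminal]
12. n5.sig = -7  [B.live + h.acc - 7]
13. n5.tag = "nz"  ["nz"]
14. n2.tag = -9  [-9]
15. n2.depth = -3  [S.sig * 3 + 18]
16. n12.idx = 14  [D.tag + D.depth + 26]
17. n12.lim = false  [D.tag > -9]
18. n13.acc = "qp"  [terminal]
19. n14.off = 15  [len(f₀.acc) + 13]
20. n14.pre = true  [not A.lim]
21. n15.ok = false  [terminal]
22. n14.live = 4  [B.off - 11]
23. n16.acc = "xq"  [terminal]
24. n12.hot = -7  [len(f₁.acc) - 9]
25. n12.cnt = true  [B.live > 3]
26. n1.sig = 26  [D.depth + 29]
27. n1.tag = "vu"  ["vu"]
28. n17.acc = "pz"  [terminal]
29. n0.sig = 23  [S₁.sig - 3]
30. n0.tag = "pzvu"  [f.acc ++ S₁.tag]

26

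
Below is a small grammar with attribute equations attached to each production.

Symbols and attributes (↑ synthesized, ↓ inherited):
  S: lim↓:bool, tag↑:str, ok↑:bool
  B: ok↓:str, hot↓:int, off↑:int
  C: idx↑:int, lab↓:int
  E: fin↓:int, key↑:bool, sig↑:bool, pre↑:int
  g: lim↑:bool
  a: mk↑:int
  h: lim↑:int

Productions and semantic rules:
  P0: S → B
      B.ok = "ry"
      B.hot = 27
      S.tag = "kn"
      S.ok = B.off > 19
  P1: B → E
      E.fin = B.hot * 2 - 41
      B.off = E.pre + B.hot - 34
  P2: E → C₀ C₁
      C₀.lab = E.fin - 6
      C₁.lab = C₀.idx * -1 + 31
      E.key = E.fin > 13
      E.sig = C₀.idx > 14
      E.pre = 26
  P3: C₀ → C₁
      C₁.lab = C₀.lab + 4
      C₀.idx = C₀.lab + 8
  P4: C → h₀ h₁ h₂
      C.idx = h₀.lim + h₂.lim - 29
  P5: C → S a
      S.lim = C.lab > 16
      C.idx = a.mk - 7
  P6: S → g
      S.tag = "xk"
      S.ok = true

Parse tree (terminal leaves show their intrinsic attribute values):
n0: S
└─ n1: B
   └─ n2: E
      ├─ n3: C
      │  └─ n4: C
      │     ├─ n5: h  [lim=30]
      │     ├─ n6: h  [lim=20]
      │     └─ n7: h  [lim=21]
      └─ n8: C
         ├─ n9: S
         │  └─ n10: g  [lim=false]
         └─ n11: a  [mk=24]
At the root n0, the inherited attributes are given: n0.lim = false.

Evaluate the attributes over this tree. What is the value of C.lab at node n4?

1. n0.lim = false  [given at root]
2. n1.ok = "ry"  ["ry"]
3. n1.hot = 27  [27]
4. n2.fin = 13  [B.hot * 2 - 41]
5. n3.lab = 7  [E.fin - 6]
6. n4.lab = 11  [C₀.lab + 4]
7. n5.lim = 30  [terminal]
8. n6.lim = 20  [terminal]
9. n7.lim = 21  [terminal]
10. n4.idx = 22  [h₀.lim + h₂.lim - 29]
11. n3.idx = 15  [C₀.lab + 8]
12. n8.lab = 16  [C₀.idx * -1 + 31]
13. n9.lim = false  [C.lab > 16]
14. n10.lim = false  [terminal]
15. n9.tag = "xk"  ["xk"]
16. n9.ok = true  [true]
17. n11.mk = 24  [terminal]
18. n8.idx = 17  [a.mk - 7]
19. n2.key = false  [E.fin > 13]
20. n2.sig = true  [C₀.idx > 14]
21. n2.pre = 26  [26]
22. n1.off = 19  [E.pre + B.hot - 34]
23. n0.tag = "kn"  ["kn"]
24. n0.ok = false  [B.off > 19]

11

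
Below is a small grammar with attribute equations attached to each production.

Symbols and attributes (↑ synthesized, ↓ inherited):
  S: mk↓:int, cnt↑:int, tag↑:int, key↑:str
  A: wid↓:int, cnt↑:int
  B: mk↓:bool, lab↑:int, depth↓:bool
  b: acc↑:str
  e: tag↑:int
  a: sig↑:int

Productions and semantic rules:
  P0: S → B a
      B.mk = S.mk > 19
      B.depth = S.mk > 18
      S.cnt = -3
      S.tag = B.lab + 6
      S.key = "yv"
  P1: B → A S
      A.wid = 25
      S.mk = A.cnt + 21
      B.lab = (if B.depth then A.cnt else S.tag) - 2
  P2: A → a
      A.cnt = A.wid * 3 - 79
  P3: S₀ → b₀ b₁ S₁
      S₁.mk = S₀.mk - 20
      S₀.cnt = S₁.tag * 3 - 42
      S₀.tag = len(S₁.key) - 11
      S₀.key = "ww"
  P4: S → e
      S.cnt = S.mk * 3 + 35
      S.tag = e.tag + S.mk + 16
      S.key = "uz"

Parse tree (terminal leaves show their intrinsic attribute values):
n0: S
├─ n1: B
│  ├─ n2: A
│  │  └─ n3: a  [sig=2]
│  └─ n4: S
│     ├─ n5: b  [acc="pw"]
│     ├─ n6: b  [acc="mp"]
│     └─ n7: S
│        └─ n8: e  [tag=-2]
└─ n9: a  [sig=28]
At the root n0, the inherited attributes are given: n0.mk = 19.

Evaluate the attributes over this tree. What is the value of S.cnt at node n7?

1. n0.mk = 19  [given at root]
2. n1.mk = false  [S.mk > 19]
3. n1.depth = true  [S.mk > 18]
4. n2.wid = 25  [25]
5. n3.sig = 2  [terminal]
6. n2.cnt = -4  [A.wid * 3 - 79]
7. n4.mk = 17  [A.cnt + 21]
8. n5.acc = "pw"  [terminal]
9. n6.acc = "mp"  [terminal]
10. n7.mk = -3  [S₀.mk - 20]
11. n8.tag = -2  [terminal]
12. n7.cnt = 26  [S.mk * 3 + 35]
13. n7.tag = 11  [e.tag + S.mk + 16]
14. n7.key = "uz"  ["uz"]
15. n4.cnt = -9  [S₁.tag * 3 - 42]
16. n4.tag = -9  [len(S₁.key) - 11]
17. n4.key = "ww"  ["ww"]
18. n1.lab = -6  [(if B.depth then A.cnt else S.tag) - 2]
19. n9.sig = 28  [terminal]
20. n0.cnt = -3  [-3]
21. n0.tag = 0  [B.lab + 6]
22. n0.key = "yv"  ["yv"]

26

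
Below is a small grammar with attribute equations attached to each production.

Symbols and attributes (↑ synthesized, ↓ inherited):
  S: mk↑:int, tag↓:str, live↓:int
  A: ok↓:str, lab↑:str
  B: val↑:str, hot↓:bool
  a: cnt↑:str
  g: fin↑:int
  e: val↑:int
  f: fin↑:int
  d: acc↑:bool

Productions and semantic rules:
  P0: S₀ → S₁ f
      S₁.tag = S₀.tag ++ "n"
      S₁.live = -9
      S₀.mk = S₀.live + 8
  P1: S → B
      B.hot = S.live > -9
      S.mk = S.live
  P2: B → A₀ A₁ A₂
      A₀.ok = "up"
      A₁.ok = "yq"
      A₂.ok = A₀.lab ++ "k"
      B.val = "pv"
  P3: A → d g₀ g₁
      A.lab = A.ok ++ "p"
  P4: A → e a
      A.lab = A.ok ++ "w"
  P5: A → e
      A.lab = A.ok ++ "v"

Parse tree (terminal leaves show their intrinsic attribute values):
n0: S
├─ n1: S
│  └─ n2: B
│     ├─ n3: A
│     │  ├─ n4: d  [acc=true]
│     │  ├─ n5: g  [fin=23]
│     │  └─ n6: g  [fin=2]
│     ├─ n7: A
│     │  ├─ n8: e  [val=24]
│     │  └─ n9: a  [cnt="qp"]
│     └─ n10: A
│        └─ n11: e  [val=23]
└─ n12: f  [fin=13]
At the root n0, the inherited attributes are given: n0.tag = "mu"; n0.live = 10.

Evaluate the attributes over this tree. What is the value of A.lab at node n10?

1. n0.tag = "mu"  [given at root]
2. n0.live = 10  [given at root]
3. n1.tag = "mun"  [S₀.tag ++ "n"]
4. n1.live = -9  [-9]
5. n2.hot = false  [S.live > -9]
6. n3.ok = "up"  ["up"]
7. n4.acc = true  [terminal]
8. n5.fin = 23  [terminal]
9. n6.fin = 2  [terminal]
10. n3.lab = "upp"  [A.ok ++ "p"]
11. n7.ok = "yq"  ["yq"]
12. n8.val = 24  [terminal]
13. n9.cnt = "qp"  [terminal]
14. n7.lab = "yqw"  [A.ok ++ "w"]
15. n10.ok = "uppk"  [A₀.lab ++ "k"]
16. n11.val = 23  [terminal]
17. n10.lab = "uppkv"  [A.ok ++ "v"]
18. n2.val = "pv"  ["pv"]
19. n1.mk = -9  [S.live]
20. n12.fin = 13  [terminal]
21. n0.mk = 18  [S₀.live + 8]

"uppkv"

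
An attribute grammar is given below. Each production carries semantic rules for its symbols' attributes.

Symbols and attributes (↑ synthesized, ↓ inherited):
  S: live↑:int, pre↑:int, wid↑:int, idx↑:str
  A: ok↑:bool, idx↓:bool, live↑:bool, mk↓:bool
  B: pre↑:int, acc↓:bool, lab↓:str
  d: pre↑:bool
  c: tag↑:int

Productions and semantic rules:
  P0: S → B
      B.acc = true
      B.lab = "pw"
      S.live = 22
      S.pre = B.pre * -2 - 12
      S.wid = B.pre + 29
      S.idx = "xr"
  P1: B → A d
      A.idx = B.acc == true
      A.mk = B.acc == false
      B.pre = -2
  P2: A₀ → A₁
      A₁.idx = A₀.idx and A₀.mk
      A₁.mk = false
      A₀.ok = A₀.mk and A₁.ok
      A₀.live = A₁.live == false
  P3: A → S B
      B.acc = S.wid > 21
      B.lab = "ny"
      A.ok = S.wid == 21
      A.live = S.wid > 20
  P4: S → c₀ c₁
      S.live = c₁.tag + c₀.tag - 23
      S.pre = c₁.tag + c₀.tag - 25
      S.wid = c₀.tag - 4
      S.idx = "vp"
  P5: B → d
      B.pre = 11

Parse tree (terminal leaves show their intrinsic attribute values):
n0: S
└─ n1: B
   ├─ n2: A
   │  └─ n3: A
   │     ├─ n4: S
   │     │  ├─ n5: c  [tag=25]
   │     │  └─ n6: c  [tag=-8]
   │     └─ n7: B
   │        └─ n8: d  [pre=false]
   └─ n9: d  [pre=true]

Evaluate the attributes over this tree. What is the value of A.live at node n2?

false

1. n1.acc = true  [true]
2. n1.lab = "pw"  ["pw"]
3. n2.idx = true  [B.acc == true]
4. n2.mk = false  [B.acc == false]
5. n3.idx = false  [A₀.idx and A₀.mk]
6. n3.mk = false  [false]
7. n5.tag = 25  [terminal]
8. n6.tag = -8  [terminal]
9. n4.live = -6  [c₁.tag + c₀.tag - 23]
10. n4.pre = -8  [c₁.tag + c₀.tag - 25]
11. n4.wid = 21  [c₀.tag - 4]
12. n4.idx = "vp"  ["vp"]
13. n7.acc = false  [S.wid > 21]
14. n7.lab = "ny"  ["ny"]
15. n8.pre = false  [terminal]
16. n7.pre = 11  [11]
17. n3.ok = true  [S.wid == 21]
18. n3.live = true  [S.wid > 20]
19. n2.ok = false  [A₀.mk and A₁.ok]
20. n2.live = false  [A₁.live == false]
21. n9.pre = true  [terminal]
22. n1.pre = -2  [-2]
23. n0.live = 22  [22]
24. n0.pre = -8  [B.pre * -2 - 12]
25. n0.wid = 27  [B.pre + 29]
26. n0.idx = "xr"  ["xr"]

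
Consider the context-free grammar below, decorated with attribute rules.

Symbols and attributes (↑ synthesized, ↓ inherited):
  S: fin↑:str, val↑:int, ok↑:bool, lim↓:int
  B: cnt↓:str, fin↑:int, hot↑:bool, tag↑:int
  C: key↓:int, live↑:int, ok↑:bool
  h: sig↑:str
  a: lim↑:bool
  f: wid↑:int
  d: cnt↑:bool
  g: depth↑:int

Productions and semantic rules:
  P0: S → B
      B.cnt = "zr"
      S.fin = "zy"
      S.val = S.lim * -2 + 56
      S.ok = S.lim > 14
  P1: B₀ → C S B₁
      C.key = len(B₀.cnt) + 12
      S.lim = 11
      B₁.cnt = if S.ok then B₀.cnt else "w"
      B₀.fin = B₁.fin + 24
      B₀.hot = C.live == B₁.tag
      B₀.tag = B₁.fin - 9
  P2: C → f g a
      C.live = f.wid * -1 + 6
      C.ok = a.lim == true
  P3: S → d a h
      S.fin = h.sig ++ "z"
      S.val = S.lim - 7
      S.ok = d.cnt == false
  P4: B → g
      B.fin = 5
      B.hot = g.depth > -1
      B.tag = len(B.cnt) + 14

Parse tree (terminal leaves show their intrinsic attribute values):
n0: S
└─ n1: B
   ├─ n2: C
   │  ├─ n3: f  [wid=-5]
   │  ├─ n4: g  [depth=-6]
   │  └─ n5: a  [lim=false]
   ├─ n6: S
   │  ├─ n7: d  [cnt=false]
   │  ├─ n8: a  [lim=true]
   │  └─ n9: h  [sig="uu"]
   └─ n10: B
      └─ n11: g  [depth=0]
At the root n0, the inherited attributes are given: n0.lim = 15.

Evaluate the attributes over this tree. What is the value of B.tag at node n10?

16

1. n0.lim = 15  [given at root]
2. n1.cnt = "zr"  ["zr"]
3. n2.key = 14  [len(B₀.cnt) + 12]
4. n3.wid = -5  [terminal]
5. n4.depth = -6  [terminal]
6. n5.lim = false  [terminal]
7. n2.live = 11  [f.wid * -1 + 6]
8. n2.ok = false  [a.lim == true]
9. n6.lim = 11  [11]
10. n7.cnt = false  [terminal]
11. n8.lim = true  [terminal]
12. n9.sig = "uu"  [terminal]
13. n6.fin = "uuz"  [h.sig ++ "z"]
14. n6.val = 4  [S.lim - 7]
15. n6.ok = true  [d.cnt == false]
16. n10.cnt = "zr"  [if S.ok then B₀.cnt else "w"]
17. n11.depth = 0  [terminal]
18. n10.fin = 5  [5]
19. n10.hot = true  [g.depth > -1]
20. n10.tag = 16  [len(B.cnt) + 14]
21. n1.fin = 29  [B₁.fin + 24]
22. n1.hot = false  [C.live == B₁.tag]
23. n1.tag = -4  [B₁.fin - 9]
24. n0.fin = "zy"  ["zy"]
25. n0.val = 26  [S.lim * -2 + 56]
26. n0.ok = true  [S.lim > 14]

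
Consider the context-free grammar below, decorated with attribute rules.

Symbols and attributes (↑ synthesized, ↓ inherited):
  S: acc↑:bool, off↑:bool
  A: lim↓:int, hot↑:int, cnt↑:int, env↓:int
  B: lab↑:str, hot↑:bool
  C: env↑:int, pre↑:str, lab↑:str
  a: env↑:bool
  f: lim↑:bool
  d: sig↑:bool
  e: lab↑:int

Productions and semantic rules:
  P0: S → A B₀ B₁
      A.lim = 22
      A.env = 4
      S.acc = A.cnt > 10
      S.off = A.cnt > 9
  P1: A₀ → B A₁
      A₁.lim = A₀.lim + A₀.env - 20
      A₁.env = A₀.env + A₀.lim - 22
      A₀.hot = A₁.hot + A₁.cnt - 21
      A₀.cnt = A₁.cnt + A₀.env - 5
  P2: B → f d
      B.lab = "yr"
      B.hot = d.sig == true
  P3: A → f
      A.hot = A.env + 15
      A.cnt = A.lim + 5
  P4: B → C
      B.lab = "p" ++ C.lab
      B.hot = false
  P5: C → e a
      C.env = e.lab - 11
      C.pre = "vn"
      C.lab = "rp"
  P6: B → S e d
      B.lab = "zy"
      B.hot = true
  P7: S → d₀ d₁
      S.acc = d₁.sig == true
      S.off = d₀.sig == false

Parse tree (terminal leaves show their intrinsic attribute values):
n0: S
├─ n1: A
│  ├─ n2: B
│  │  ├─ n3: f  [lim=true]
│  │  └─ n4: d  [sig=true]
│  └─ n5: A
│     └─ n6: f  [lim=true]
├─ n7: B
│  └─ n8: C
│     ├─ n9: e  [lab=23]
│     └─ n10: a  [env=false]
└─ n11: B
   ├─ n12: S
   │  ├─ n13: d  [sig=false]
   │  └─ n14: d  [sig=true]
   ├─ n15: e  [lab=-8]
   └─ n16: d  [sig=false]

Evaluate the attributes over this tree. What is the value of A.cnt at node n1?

1. n1.lim = 22  [22]
2. n1.env = 4  [4]
3. n3.lim = true  [terminal]
4. n4.sig = true  [terminal]
5. n2.lab = "yr"  ["yr"]
6. n2.hot = true  [d.sig == true]
7. n5.lim = 6  [A₀.lim + A₀.env - 20]
8. n5.env = 4  [A₀.env + A₀.lim - 22]
9. n6.lim = true  [terminal]
10. n5.hot = 19  [A.env + 15]
11. n5.cnt = 11  [A.lim + 5]
12. n1.hot = 9  [A₁.hot + A₁.cnt - 21]
13. n1.cnt = 10  [A₁.cnt + A₀.env - 5]
14. n9.lab = 23  [terminal]
15. n10.env = false  [terminal]
16. n8.env = 12  [e.lab - 11]
17. n8.pre = "vn"  ["vn"]
18. n8.lab = "rp"  ["rp"]
19. n7.lab = "prp"  ["p" ++ C.lab]
20. n7.hot = false  [false]
21. n13.sig = false  [terminal]
22. n14.sig = true  [terminal]
23. n12.acc = true  [d₁.sig == true]
24. n12.off = true  [d₀.sig == false]
25. n15.lab = -8  [terminal]
26. n16.sig = false  [terminal]
27. n11.lab = "zy"  ["zy"]
28. n11.hot = true  [true]
29. n0.acc = false  [A.cnt > 10]
30. n0.off = true  [A.cnt > 9]

10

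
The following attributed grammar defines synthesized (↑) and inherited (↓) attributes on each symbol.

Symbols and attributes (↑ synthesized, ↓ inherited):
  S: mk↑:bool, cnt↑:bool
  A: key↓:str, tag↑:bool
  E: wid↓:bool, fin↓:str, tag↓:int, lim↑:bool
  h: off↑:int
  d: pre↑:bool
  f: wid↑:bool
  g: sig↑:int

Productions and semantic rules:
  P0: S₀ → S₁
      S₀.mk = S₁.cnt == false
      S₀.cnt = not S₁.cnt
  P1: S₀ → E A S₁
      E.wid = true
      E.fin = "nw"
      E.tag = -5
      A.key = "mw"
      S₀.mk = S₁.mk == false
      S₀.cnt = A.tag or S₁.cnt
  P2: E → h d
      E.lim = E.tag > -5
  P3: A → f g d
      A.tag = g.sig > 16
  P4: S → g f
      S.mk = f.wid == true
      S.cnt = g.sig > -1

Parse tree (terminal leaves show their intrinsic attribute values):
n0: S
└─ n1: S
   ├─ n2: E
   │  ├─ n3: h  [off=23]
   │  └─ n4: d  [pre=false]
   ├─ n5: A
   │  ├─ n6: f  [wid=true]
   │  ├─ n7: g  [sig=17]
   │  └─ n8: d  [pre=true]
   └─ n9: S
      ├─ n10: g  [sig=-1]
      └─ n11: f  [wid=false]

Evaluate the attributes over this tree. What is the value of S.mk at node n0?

1. n2.wid = true  [true]
2. n2.fin = "nw"  ["nw"]
3. n2.tag = -5  [-5]
4. n3.off = 23  [terminal]
5. n4.pre = false  [terminal]
6. n2.lim = false  [E.tag > -5]
7. n5.key = "mw"  ["mw"]
8. n6.wid = true  [terminal]
9. n7.sig = 17  [terminal]
10. n8.pre = true  [terminal]
11. n5.tag = true  [g.sig > 16]
12. n10.sig = -1  [terminal]
13. n11.wid = false  [terminal]
14. n9.mk = false  [f.wid == true]
15. n9.cnt = false  [g.sig > -1]
16. n1.mk = true  [S₁.mk == false]
17. n1.cnt = true  [A.tag or S₁.cnt]
18. n0.mk = false  [S₁.cnt == false]
19. n0.cnt = false  [not S₁.cnt]

false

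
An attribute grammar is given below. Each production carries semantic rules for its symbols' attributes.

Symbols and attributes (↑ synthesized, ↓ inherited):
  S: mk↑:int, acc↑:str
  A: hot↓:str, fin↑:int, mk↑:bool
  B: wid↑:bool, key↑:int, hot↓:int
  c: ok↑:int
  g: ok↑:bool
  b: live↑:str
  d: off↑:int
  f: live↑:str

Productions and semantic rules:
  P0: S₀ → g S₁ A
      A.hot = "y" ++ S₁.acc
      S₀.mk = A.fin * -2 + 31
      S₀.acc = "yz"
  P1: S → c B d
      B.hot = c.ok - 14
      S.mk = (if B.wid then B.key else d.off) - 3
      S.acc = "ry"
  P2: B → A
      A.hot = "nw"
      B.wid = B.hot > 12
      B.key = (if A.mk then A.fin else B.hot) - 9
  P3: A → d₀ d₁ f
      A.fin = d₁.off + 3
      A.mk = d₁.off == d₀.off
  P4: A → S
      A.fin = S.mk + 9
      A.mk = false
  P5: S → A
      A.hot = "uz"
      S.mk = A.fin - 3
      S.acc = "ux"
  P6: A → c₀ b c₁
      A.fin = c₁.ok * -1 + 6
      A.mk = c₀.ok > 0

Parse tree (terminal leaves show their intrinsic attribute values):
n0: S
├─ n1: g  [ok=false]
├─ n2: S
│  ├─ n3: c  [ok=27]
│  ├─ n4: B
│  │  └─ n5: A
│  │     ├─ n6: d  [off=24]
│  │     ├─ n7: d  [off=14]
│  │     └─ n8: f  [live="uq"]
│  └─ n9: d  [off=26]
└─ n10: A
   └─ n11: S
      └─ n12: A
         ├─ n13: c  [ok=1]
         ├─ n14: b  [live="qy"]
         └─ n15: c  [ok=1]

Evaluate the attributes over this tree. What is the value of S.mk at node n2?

1

1. n1.ok = false  [terminal]
2. n3.ok = 27  [terminal]
3. n4.hot = 13  [c.ok - 14]
4. n5.hot = "nw"  ["nw"]
5. n6.off = 24  [terminal]
6. n7.off = 14  [terminal]
7. n8.live = "uq"  [terminal]
8. n5.fin = 17  [d₁.off + 3]
9. n5.mk = false  [d₁.off == d₀.off]
10. n4.wid = true  [B.hot > 12]
11. n4.key = 4  [(if A.mk then A.fin else B.hot) - 9]
12. n9.off = 26  [terminal]
13. n2.mk = 1  [(if B.wid then B.key else d.off) - 3]
14. n2.acc = "ry"  ["ry"]
15. n10.hot = "yry"  ["y" ++ S₁.acc]
16. n12.hot = "uz"  ["uz"]
17. n13.ok = 1  [terminal]
18. n14.live = "qy"  [terminal]
19. n15.ok = 1  [terminal]
20. n12.fin = 5  [c₁.ok * -1 + 6]
21. n12.mk = true  [c₀.ok > 0]
22. n11.mk = 2  [A.fin - 3]
23. n11.acc = "ux"  ["ux"]
24. n10.fin = 11  [S.mk + 9]
25. n10.mk = false  [false]
26. n0.mk = 9  [A.fin * -2 + 31]
27. n0.acc = "yz"  ["yz"]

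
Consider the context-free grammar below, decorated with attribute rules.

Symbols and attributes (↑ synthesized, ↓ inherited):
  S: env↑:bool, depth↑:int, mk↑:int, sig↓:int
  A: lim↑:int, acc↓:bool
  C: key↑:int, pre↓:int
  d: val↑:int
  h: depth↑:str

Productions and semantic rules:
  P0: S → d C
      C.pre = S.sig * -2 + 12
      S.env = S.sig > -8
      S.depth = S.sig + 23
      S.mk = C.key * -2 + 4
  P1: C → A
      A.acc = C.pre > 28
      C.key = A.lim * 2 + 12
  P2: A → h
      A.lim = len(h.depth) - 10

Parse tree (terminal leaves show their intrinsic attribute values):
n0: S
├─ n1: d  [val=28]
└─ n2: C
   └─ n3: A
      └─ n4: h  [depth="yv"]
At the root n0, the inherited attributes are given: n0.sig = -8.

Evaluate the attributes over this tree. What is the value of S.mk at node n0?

12

1. n0.sig = -8  [given at root]
2. n1.val = 28  [terminal]
3. n2.pre = 28  [S.sig * -2 + 12]
4. n3.acc = false  [C.pre > 28]
5. n4.depth = "yv"  [terminal]
6. n3.lim = -8  [len(h.depth) - 10]
7. n2.key = -4  [A.lim * 2 + 12]
8. n0.env = false  [S.sig > -8]
9. n0.depth = 15  [S.sig + 23]
10. n0.mk = 12  [C.key * -2 + 4]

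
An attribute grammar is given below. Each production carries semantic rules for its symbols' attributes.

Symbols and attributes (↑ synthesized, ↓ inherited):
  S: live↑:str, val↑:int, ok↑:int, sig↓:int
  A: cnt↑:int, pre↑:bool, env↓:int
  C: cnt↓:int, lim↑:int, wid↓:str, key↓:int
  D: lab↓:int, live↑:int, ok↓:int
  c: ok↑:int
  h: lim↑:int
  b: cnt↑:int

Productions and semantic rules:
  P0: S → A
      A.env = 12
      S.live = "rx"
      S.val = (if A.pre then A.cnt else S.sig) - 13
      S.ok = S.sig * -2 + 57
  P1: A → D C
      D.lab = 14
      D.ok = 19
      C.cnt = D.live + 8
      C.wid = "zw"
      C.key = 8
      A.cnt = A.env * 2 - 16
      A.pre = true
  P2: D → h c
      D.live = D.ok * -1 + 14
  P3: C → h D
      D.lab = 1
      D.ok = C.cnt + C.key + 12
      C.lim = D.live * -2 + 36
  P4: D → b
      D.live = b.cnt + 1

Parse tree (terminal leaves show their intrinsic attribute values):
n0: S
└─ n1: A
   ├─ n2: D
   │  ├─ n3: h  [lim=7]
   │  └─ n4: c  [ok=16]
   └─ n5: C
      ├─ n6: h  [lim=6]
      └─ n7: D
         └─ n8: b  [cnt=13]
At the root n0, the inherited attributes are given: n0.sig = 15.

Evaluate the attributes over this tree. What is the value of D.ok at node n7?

23

1. n0.sig = 15  [given at root]
2. n1.env = 12  [12]
3. n2.lab = 14  [14]
4. n2.ok = 19  [19]
5. n3.lim = 7  [terminal]
6. n4.ok = 16  [terminal]
7. n2.live = -5  [D.ok * -1 + 14]
8. n5.cnt = 3  [D.live + 8]
9. n5.wid = "zw"  ["zw"]
10. n5.key = 8  [8]
11. n6.lim = 6  [terminal]
12. n7.lab = 1  [1]
13. n7.ok = 23  [C.cnt + C.key + 12]
14. n8.cnt = 13  [terminal]
15. n7.live = 14  [b.cnt + 1]
16. n5.lim = 8  [D.live * -2 + 36]
17. n1.cnt = 8  [A.env * 2 - 16]
18. n1.pre = true  [true]
19. n0.live = "rx"  ["rx"]
20. n0.val = -5  [(if A.pre then A.cnt else S.sig) - 13]
21. n0.ok = 27  [S.sig * -2 + 57]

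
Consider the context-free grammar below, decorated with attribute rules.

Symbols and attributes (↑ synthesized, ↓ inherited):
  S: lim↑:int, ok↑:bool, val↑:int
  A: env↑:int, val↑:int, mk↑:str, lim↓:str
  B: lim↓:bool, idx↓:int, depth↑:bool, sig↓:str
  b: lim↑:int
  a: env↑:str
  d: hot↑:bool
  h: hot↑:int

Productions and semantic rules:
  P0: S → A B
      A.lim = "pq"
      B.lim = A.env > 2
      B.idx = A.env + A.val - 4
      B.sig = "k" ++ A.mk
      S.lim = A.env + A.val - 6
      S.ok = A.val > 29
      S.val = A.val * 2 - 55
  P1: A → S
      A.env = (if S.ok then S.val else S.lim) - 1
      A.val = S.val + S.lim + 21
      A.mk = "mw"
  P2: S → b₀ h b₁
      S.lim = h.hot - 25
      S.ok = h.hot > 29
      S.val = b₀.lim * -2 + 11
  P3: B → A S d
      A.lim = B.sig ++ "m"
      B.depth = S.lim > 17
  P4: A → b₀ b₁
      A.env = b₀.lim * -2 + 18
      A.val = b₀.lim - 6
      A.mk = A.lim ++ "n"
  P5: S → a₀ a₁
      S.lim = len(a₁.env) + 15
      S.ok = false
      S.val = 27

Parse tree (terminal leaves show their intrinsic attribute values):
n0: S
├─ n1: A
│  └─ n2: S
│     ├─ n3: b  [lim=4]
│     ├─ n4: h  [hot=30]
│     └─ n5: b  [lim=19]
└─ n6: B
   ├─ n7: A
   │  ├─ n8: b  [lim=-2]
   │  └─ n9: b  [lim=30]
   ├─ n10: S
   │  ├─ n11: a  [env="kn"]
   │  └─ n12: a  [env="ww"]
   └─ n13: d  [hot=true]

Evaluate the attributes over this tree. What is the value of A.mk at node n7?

"kmwmn"

1. n1.lim = "pq"  ["pq"]
2. n3.lim = 4  [terminal]
3. n4.hot = 30  [terminal]
4. n5.lim = 19  [terminal]
5. n2.lim = 5  [h.hot - 25]
6. n2.ok = true  [h.hot > 29]
7. n2.val = 3  [b₀.lim * -2 + 11]
8. n1.env = 2  [(if S.ok then S.val else S.lim) - 1]
9. n1.val = 29  [S.val + S.lim + 21]
10. n1.mk = "mw"  ["mw"]
11. n6.lim = false  [A.env > 2]
12. n6.idx = 27  [A.env + A.val - 4]
13. n6.sig = "kmw"  ["k" ++ A.mk]
14. n7.lim = "kmwm"  [B.sig ++ "m"]
15. n8.lim = -2  [terminal]
16. n9.lim = 30  [terminal]
17. n7.env = 22  [b₀.lim * -2 + 18]
18. n7.val = -8  [b₀.lim - 6]
19. n7.mk = "kmwmn"  [A.lim ++ "n"]
20. n11.env = "kn"  [terminal]
21. n12.env = "ww"  [terminal]
22. n10.lim = 17  [len(a₁.env) + 15]
23. n10.ok = false  [false]
24. n10.val = 27  [27]
25. n13.hot = true  [terminal]
26. n6.depth = false  [S.lim > 17]
27. n0.lim = 25  [A.env + A.val - 6]
28. n0.ok = false  [A.val > 29]
29. n0.val = 3  [A.val * 2 - 55]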